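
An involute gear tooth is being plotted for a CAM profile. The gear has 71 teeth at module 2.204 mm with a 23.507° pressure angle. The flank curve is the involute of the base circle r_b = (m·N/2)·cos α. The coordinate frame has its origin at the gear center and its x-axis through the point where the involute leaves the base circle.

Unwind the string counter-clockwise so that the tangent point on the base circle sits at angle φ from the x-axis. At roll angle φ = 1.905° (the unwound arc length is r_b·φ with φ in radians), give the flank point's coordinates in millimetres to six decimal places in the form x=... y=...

pitch radius r_p = m·N/2 = 2.204·71/2 = 78.242000
base radius r_b = r_p·cos α = 78.242000·cos 23.507° = 71.748802
roll angle φ = 1.905° = 0.03324852 rad
x = r_b·(cos φ + φ·sin φ) = 71.748802·(0.99944732 + 0.03324852·0.03324240) = 71.788449
y = r_b·(sin φ − φ·cos φ) = 71.748802·(0.03324240 − 0.03324852·0.99944732) = 0.000879

x=71.788449 y=0.000879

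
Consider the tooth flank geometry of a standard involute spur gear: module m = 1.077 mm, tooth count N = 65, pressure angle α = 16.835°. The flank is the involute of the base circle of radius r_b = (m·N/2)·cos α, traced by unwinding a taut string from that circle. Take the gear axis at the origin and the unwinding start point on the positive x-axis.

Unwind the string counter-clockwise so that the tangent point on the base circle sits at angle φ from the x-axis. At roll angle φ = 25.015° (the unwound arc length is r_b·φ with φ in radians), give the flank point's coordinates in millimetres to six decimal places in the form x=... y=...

x=36.544853 y=0.911774

pitch radius r_p = m·N/2 = 1.077·65/2 = 35.002500
base radius r_b = r_p·cos α = 35.002500·cos 16.835° = 33.502389
roll angle φ = 25.015° = 0.43659411 rad
x = r_b·(cos φ + φ·sin φ) = 33.502389·(0.90619711 + 0.43659411·0.42285552) = 36.544853
y = r_b·(sin φ − φ·cos φ) = 33.502389·(0.42285552 − 0.43659411·0.90619711) = 0.911774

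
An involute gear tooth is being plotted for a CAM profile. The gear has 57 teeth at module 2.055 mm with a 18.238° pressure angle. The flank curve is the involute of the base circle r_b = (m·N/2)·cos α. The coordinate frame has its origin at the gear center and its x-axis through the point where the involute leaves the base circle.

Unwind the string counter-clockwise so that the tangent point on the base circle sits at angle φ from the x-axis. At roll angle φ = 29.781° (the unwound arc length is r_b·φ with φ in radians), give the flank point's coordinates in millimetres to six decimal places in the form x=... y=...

x=62.639478 y=2.534093

pitch radius r_p = m·N/2 = 2.055·57/2 = 58.567500
base radius r_b = r_p·cos α = 58.567500·cos 18.238° = 55.625344
roll angle φ = 29.781° = 0.51977650 rad
x = r_b·(cos φ + φ·sin φ) = 55.625344·(0.86793021 + 0.51977650·0.49668617) = 62.639478
y = r_b·(sin φ − φ·cos φ) = 55.625344·(0.49668617 − 0.51977650·0.86793021) = 2.534093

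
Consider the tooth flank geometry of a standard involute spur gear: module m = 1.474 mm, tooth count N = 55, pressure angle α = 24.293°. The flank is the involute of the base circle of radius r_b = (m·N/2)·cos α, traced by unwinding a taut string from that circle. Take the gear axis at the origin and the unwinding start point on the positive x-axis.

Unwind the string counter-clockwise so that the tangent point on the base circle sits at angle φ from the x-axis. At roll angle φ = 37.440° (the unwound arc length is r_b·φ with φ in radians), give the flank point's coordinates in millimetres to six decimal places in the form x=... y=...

x=44.011398 y=3.291730

pitch radius r_p = m·N/2 = 1.474·55/2 = 40.535000
base radius r_b = r_p·cos α = 40.535000·cos 24.293° = 36.945769
roll angle φ = 37.440° = 0.65345127 rad
x = r_b·(cos φ + φ·sin φ) = 36.945769·(0.79399040 + 0.65345127·0.60793030) = 44.011398
y = r_b·(sin φ − φ·cos φ) = 36.945769·(0.60793030 − 0.65345127·0.79399040) = 3.291730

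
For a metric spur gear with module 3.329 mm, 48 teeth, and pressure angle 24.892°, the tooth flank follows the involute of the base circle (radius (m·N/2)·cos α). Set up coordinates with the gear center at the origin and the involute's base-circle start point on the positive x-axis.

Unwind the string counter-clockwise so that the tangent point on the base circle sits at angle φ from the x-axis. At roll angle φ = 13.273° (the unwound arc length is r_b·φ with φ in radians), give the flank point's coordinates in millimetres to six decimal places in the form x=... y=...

x=74.392536 y=0.298722

pitch radius r_p = m·N/2 = 3.329·48/2 = 79.896000
base radius r_b = r_p·cos α = 79.896000·cos 24.892° = 72.473885
roll angle φ = 13.273° = 0.23165755 rad
x = r_b·(cos φ + φ·sin φ) = 72.473885·(0.97328717 + 0.23165755·0.22959111) = 74.392536
y = r_b·(sin φ − φ·cos φ) = 72.473885·(0.22959111 − 0.23165755·0.97328717) = 0.298722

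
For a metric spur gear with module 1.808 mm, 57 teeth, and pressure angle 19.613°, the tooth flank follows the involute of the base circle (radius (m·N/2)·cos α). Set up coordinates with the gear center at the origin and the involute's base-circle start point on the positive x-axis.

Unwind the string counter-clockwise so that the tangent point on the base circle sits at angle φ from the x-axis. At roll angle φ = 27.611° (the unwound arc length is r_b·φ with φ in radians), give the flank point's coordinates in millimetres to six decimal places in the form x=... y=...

pitch radius r_p = m·N/2 = 1.808·57/2 = 51.528000
base radius r_b = r_p·cos α = 51.528000·cos 19.613° = 48.538413
roll angle φ = 27.611° = 0.48190286 rad
x = r_b·(cos φ + φ·sin φ) = 48.538413·(0.88611462 + 0.48190286·0.46346617) = 53.851442
y = r_b·(sin φ − φ·cos φ) = 48.538413·(0.46346617 − 0.48190286·0.88611462) = 1.768982

x=53.851442 y=1.768982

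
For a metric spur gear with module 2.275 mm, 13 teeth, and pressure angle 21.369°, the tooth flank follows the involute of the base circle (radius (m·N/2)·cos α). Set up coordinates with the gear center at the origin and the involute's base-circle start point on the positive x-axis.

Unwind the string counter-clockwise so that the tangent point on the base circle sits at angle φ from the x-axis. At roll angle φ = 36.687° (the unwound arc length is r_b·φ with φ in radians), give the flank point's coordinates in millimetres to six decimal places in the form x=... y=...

x=16.311079 y=1.156374

pitch radius r_p = m·N/2 = 2.275·13/2 = 14.787500
base radius r_b = r_p·cos α = 14.787500·cos 21.369° = 13.770905
roll angle φ = 36.687° = 0.64030894 rad
x = r_b·(cos φ + φ·sin φ) = 13.770905·(0.80191122 + 0.64030894·0.59744321) = 16.311079
y = r_b·(sin φ − φ·cos φ) = 13.770905·(0.59744321 − 0.64030894·0.80191122) = 1.156374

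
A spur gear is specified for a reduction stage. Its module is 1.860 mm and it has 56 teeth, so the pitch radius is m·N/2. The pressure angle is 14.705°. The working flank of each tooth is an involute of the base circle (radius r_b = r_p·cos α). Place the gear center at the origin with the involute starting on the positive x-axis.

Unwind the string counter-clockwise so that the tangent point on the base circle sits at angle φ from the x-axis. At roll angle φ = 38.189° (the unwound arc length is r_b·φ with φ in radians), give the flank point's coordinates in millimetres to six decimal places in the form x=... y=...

pitch radius r_p = m·N/2 = 1.860·56/2 = 52.080000
base radius r_b = r_p·cos α = 52.080000·cos 14.705° = 50.374151
roll angle φ = 38.189° = 0.66652379 rad
x = r_b·(cos φ + φ·sin φ) = 50.374151·(0.78597560 + 0.66652379·0.61825751) = 60.351202
y = r_b·(sin φ − φ·cos φ) = 50.374151·(0.61825751 − 0.66652379·0.78597560) = 4.754618

x=60.351202 y=4.754618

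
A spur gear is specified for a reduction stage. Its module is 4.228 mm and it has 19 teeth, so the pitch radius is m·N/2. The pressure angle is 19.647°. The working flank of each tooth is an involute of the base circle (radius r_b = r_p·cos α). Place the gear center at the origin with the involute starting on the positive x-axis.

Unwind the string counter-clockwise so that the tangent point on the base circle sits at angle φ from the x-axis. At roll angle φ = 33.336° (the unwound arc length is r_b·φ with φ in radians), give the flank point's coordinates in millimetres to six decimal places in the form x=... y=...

x=43.698528 y=2.400418

pitch radius r_p = m·N/2 = 4.228·19/2 = 40.166000
base radius r_b = r_p·cos α = 40.166000·cos 19.647° = 37.827614
roll angle φ = 33.336° = 0.58182296 rad
x = r_b·(cos φ + φ·sin φ) = 37.827614·(0.83546224 + 0.58182296·0.54954786) = 43.698528
y = r_b·(sin φ − φ·cos φ) = 37.827614·(0.54954786 − 0.58182296·0.83546224) = 2.400418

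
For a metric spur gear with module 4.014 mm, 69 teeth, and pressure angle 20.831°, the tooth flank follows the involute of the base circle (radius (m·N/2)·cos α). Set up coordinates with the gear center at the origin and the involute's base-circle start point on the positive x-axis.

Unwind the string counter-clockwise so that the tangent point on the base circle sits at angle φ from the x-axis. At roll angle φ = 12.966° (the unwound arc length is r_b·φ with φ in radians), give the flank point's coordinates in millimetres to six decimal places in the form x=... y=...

x=132.702696 y=0.497440

pitch radius r_p = m·N/2 = 4.014·69/2 = 138.483000
base radius r_b = r_p·cos α = 138.483000·cos 20.831° = 129.430838
roll angle φ = 12.966° = 0.22629939 rad
x = r_b·(cos φ + φ·sin φ) = 129.430838·(0.97450338 + 0.22629939·0.22437281) = 132.702696
y = r_b·(sin φ − φ·cos φ) = 129.430838·(0.22437281 − 0.22629939·0.97450338) = 0.497440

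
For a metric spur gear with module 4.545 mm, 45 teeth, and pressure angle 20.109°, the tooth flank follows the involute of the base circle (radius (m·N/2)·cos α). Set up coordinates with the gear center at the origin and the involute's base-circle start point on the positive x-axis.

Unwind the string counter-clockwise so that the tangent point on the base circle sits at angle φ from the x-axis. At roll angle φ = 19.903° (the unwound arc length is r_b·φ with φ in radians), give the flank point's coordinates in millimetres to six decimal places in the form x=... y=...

x=101.648777 y=1.325615

pitch radius r_p = m·N/2 = 4.545·45/2 = 102.262500
base radius r_b = r_p·cos α = 102.262500·cos 20.109° = 96.028604
roll angle φ = 19.903° = 0.34737288 rad
x = r_b·(cos φ + φ·sin φ) = 96.028604·(0.94027030 + 0.34737288·0.34042878) = 101.648777
y = r_b·(sin φ − φ·cos φ) = 96.028604·(0.34042878 − 0.34737288·0.94027030) = 1.325615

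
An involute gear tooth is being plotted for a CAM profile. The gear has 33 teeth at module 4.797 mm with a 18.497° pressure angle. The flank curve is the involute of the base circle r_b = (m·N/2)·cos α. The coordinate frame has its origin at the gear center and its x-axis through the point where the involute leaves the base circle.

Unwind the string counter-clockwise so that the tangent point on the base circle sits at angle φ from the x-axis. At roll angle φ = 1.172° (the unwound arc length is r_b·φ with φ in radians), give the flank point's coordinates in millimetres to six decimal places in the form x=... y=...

pitch radius r_p = m·N/2 = 4.797·33/2 = 79.150500
base radius r_b = r_p·cos α = 79.150500·cos 18.497° = 75.061606
roll angle φ = 1.172° = 0.02045526 rad
x = r_b·(cos φ + φ·sin φ) = 75.061606·(0.99979080 + 0.02045526·0.02045383) = 75.077308
y = r_b·(sin φ − φ·cos φ) = 75.061606·(0.02045383 − 0.02045526·0.99979080) = 0.000214

x=75.077308 y=0.000214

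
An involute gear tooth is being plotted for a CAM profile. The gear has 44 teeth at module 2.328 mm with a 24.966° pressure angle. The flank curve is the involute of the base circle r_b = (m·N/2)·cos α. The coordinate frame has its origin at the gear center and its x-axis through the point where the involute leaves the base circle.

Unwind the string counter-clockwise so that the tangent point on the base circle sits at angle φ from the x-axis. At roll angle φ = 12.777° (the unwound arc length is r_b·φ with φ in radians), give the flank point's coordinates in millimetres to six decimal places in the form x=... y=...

x=47.570456 y=0.170780

pitch radius r_p = m·N/2 = 2.328·44/2 = 51.216000
base radius r_b = r_p·cos α = 51.216000·cos 24.966° = 46.430296
roll angle φ = 12.777° = 0.22300072 rad
x = r_b·(cos φ + φ·sin φ) = 46.430296·(0.97523821 + 0.22300072·0.22115703) = 47.570456
y = r_b·(sin φ − φ·cos φ) = 46.430296·(0.22115703 − 0.22300072·0.97523821) = 0.170780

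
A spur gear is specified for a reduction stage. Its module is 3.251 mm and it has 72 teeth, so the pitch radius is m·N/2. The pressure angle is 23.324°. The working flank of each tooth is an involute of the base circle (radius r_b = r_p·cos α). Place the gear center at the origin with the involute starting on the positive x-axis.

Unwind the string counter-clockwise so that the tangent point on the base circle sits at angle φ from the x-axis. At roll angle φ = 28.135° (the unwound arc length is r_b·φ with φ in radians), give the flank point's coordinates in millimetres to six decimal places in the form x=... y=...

x=119.658468 y=4.140360

pitch radius r_p = m·N/2 = 3.251·72/2 = 117.036000
base radius r_b = r_p·cos α = 117.036000·cos 23.324° = 107.471890
roll angle φ = 28.135° = 0.49104839 rad
x = r_b·(cos φ + φ·sin φ) = 107.471890·(0.88183898 + 0.49104839·0.47155065) = 119.658468
y = r_b·(sin φ − φ·cos φ) = 107.471890·(0.47155065 − 0.49104839·0.88183898) = 4.140360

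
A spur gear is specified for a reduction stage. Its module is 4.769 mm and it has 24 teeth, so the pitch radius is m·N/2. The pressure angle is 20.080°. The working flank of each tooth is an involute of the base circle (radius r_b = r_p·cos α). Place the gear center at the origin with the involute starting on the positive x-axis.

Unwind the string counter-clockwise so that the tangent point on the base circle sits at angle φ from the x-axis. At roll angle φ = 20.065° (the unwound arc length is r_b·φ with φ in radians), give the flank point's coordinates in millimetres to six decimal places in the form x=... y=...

pitch radius r_p = m·N/2 = 4.769·24/2 = 57.228000
base radius r_b = r_p·cos α = 57.228000·cos 20.080° = 53.749348
roll angle φ = 20.065° = 0.35020031 rad
x = r_b·(cos φ + φ·sin φ) = 53.749348·(0.93930401 + 0.35020031·0.34308597) = 56.944898
y = r_b·(sin φ − φ·cos φ) = 53.749348·(0.34308597 − 0.35020031·0.93930401) = 0.760092

x=56.944898 y=0.760092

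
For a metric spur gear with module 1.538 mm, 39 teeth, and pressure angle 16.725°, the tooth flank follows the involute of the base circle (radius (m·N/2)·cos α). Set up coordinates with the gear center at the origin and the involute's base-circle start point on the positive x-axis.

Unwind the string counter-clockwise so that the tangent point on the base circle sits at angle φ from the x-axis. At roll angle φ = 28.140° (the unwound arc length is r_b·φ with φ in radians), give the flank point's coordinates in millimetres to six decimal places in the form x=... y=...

pitch radius r_p = m·N/2 = 1.538·39/2 = 29.991000
base radius r_b = r_p·cos α = 29.991000·cos 16.725° = 28.722291
roll angle φ = 28.140° = 0.49113565 rad
x = r_b·(cos φ + φ·sin φ) = 28.722291·(0.88179782 + 0.49113565·0.47162761) = 31.980288
y = r_b·(sin φ − φ·cos φ) = 28.722291·(0.47162761 − 0.49113565·0.88179782) = 1.107108

x=31.980288 y=1.107108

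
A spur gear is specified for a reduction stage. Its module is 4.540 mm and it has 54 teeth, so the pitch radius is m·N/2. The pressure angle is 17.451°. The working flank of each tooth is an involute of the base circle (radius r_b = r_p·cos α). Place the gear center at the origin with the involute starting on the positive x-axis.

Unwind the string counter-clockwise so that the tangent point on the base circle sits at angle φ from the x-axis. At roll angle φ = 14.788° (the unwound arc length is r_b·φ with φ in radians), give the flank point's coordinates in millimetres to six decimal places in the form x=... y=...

x=120.768409 y=0.665732

pitch radius r_p = m·N/2 = 4.540·54/2 = 122.580000
base radius r_b = r_p·cos α = 122.580000·cos 17.451° = 116.938105
roll angle φ = 14.788° = 0.25809929 rad
x = r_b·(cos φ + φ·sin φ) = 116.938105·(0.96687687 + 0.25809929·0.25524326) = 120.768409
y = r_b·(sin φ − φ·cos φ) = 116.938105·(0.25524326 − 0.25809929·0.96687687) = 0.665732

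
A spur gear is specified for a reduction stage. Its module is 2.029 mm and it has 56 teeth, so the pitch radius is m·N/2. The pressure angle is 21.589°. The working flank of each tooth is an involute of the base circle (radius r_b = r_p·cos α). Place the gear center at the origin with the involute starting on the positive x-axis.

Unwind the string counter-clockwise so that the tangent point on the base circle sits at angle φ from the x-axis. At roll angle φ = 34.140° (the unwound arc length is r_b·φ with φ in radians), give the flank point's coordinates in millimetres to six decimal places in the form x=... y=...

x=61.388215 y=3.594634

pitch radius r_p = m·N/2 = 2.029·56/2 = 56.812000
base radius r_b = r_p·cos α = 56.812000·cos 21.589° = 52.826476
roll angle φ = 34.140° = 0.59585541 rad
x = r_b·(cos φ + φ·sin φ) = 52.826476·(0.82766873 + 0.59585541·0.56121695) = 61.388215
y = r_b·(sin φ − φ·cos φ) = 52.826476·(0.56121695 − 0.59585541·0.82766873) = 3.594634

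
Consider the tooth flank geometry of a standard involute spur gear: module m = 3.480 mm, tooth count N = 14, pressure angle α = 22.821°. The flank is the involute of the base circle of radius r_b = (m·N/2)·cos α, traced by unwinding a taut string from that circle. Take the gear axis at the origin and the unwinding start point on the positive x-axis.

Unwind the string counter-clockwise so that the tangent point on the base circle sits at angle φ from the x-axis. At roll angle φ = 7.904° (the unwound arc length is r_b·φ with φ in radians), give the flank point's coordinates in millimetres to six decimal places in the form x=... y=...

x=22.665756 y=0.019611

pitch radius r_p = m·N/2 = 3.480·14/2 = 24.360000
base radius r_b = r_p·cos α = 24.360000·cos 22.821° = 22.453125
roll angle φ = 7.904° = 0.13795082 rad
x = r_b·(cos φ + φ·sin φ) = 22.453125·(0.99049987 + 0.13795082·0.13751370) = 22.665756
y = r_b·(sin φ − φ·cos φ) = 22.453125·(0.13751370 − 0.13795082·0.99049987) = 0.019611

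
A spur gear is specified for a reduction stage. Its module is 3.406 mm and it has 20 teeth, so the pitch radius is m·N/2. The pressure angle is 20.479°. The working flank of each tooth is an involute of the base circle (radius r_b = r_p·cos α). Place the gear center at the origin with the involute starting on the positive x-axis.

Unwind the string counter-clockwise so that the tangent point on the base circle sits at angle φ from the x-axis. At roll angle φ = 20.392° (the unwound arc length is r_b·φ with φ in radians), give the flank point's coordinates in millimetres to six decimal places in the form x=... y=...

x=33.864737 y=0.473446

pitch radius r_p = m·N/2 = 3.406·20/2 = 34.060000
base radius r_b = r_p·cos α = 34.060000·cos 20.479° = 31.907424
roll angle φ = 20.392° = 0.35590754 rad
x = r_b·(cos φ + φ·sin φ) = 31.907424·(0.93733065 + 0.35590754·0.34844117) = 33.864737
y = r_b·(sin φ − φ·cos φ) = 31.907424·(0.34844117 − 0.35590754·0.93733065) = 0.473446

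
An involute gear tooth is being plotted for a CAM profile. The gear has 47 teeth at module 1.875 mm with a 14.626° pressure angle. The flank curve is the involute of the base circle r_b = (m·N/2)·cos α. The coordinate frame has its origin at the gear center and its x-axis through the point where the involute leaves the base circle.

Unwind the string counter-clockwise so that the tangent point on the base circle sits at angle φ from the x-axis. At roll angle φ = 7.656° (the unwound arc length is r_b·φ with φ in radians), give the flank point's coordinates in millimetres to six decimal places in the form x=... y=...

pitch radius r_p = m·N/2 = 1.875·47/2 = 44.062500
base radius r_b = r_p·cos α = 44.062500·cos 14.626° = 42.634641
roll angle φ = 7.656° = 0.13362241 rad
x = r_b·(cos φ + φ·sin φ) = 42.634641·(0.99108580 + 0.13362241·0.13322513) = 43.013563
y = r_b·(sin φ − φ·cos φ) = 42.634641·(0.13322513 − 0.13362241·0.99108580) = 0.033846

x=43.013563 y=0.033846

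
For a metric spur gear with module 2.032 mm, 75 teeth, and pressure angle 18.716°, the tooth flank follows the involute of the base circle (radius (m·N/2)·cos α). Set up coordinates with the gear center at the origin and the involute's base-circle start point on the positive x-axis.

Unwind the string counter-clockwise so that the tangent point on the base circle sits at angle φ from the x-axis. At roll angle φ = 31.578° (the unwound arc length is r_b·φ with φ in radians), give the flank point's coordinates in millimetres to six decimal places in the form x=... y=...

x=82.313268 y=3.906387

pitch radius r_p = m·N/2 = 2.032·75/2 = 76.200000
base radius r_b = r_p·cos α = 76.200000·cos 18.716° = 72.170598
roll angle φ = 31.578° = 0.55114007 rad
x = r_b·(cos φ + φ·sin φ) = 72.170598·(0.85192807 + 0.55114007·0.52365883) = 82.313268
y = r_b·(sin φ − φ·cos φ) = 72.170598·(0.52365883 − 0.55114007·0.85192807) = 3.906387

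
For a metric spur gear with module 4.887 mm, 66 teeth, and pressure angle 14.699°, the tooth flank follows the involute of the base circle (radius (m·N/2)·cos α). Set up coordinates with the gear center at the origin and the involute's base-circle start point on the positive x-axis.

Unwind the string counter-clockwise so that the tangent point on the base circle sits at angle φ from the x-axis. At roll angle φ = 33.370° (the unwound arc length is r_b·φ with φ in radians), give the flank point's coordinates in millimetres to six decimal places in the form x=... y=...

x=180.248349 y=9.928432

pitch radius r_p = m·N/2 = 4.887·66/2 = 161.271000
base radius r_b = r_p·cos α = 161.271000·cos 14.699° = 155.992952
roll angle φ = 33.370° = 0.58241637 rad
x = r_b·(cos φ + φ·sin φ) = 155.992952·(0.83513598 + 0.58241637·0.55004354) = 180.248349
y = r_b·(sin φ − φ·cos φ) = 155.992952·(0.55004354 − 0.58241637·0.83513598) = 9.928432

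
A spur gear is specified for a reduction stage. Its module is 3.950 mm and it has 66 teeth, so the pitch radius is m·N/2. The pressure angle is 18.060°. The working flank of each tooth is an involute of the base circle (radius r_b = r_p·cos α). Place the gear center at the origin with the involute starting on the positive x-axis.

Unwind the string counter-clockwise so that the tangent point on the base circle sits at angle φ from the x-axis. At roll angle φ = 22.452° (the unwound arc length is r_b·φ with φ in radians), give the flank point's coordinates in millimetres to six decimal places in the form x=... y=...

x=133.080704 y=2.447720

pitch radius r_p = m·N/2 = 3.950·66/2 = 130.350000
base radius r_b = r_p·cos α = 130.350000·cos 18.060° = 123.927967
roll angle φ = 22.452° = 0.39186132 rad
x = r_b·(cos φ + φ·sin φ) = 123.927967·(0.92419980 + 0.39186132·0.38190931) = 133.080704
y = r_b·(sin φ − φ·cos φ) = 123.927967·(0.38190931 − 0.39186132·0.92419980) = 2.447720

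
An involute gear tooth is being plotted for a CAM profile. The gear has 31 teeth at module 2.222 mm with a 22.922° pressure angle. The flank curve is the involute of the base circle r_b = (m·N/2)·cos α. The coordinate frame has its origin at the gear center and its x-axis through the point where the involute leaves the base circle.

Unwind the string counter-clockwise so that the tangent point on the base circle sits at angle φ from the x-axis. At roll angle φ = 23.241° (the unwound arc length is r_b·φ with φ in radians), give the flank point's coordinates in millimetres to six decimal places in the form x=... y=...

pitch radius r_p = m·N/2 = 2.222·31/2 = 34.441000
base radius r_b = r_p·cos α = 34.441000·cos 22.922° = 31.721398
roll angle φ = 23.241° = 0.40563197 rad
x = r_b·(cos φ + φ·sin φ) = 31.721398·(0.91885321 + 0.40563197·0.39459953) = 34.224705
y = r_b·(sin φ − φ·cos φ) = 31.721398·(0.39459953 − 0.40563197·0.91885321) = 0.694169

x=34.224705 y=0.694169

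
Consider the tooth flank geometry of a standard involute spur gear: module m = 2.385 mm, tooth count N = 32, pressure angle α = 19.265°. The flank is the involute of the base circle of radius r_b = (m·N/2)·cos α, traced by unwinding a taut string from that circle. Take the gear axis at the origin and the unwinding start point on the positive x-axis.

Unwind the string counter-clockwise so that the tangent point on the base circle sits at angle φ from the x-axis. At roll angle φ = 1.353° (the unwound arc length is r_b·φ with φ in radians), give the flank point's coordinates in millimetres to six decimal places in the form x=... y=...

pitch radius r_p = m·N/2 = 2.385·32/2 = 38.160000
base radius r_b = r_p·cos α = 38.160000·cos 19.265° = 36.023142
roll angle φ = 1.353° = 0.02361430 rad
x = r_b·(cos φ + φ·sin φ) = 36.023142·(0.99972120 + 0.02361430·0.02361211) = 36.033185
y = r_b·(sin φ − φ·cos φ) = 36.023142·(0.02361211 − 0.02361430·0.99972120) = 0.000158

x=36.033185 y=0.000158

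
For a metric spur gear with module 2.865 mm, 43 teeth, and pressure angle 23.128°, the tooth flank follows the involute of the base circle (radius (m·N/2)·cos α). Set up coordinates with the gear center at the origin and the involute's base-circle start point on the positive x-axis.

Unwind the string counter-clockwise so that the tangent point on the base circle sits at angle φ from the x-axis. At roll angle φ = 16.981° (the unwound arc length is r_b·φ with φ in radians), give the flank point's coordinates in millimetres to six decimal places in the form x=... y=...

x=59.080389 y=0.487256

pitch radius r_p = m·N/2 = 2.865·43/2 = 61.597500
base radius r_b = r_p·cos α = 61.597500·cos 23.128° = 56.646888
roll angle φ = 16.981° = 0.29637436 rad
x = r_b·(cos φ + φ·sin φ) = 56.646888·(0.95640166 + 0.29637436·0.29205457) = 59.080389
y = r_b·(sin φ − φ·cos φ) = 56.646888·(0.29205457 − 0.29637436·0.95640166) = 0.487256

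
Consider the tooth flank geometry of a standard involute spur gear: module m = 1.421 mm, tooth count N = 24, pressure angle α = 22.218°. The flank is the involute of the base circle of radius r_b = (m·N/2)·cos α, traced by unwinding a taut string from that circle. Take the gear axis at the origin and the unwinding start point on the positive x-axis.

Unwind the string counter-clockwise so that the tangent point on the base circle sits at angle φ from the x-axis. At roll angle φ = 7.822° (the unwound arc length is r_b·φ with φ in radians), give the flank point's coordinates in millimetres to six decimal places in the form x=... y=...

pitch radius r_p = m·N/2 = 1.421·24/2 = 17.052000
base radius r_b = r_p·cos α = 17.052000·cos 22.218° = 15.785920
roll angle φ = 7.822° = 0.13651965 rad
x = r_b·(cos φ + φ·sin φ) = 15.785920·(0.99069566 + 0.13651965·0.13609598) = 15.932342
y = r_b·(sin φ − φ·cos φ) = 15.785920·(0.13609598 − 0.13651965·0.99069566) = 0.013364

x=15.932342 y=0.013364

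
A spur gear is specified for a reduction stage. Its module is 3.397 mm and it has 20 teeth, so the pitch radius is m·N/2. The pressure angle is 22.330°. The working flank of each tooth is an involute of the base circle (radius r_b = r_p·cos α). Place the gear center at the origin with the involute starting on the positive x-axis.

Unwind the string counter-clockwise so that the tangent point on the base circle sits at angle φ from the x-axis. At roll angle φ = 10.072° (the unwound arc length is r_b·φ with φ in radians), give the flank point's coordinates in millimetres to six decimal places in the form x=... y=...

pitch radius r_p = m·N/2 = 3.397·20/2 = 33.970000
base radius r_b = r_p·cos α = 33.970000·cos 22.330° = 31.422621
roll angle φ = 10.072° = 0.17578956 rad
x = r_b·(cos φ + φ·sin φ) = 31.422621·(0.98458876 + 0.17578956·0.17488559) = 31.904387
y = r_b·(sin φ − φ·cos φ) = 31.422621·(0.17488559 − 0.17578956·0.98458876) = 0.056723

x=31.904387 y=0.056723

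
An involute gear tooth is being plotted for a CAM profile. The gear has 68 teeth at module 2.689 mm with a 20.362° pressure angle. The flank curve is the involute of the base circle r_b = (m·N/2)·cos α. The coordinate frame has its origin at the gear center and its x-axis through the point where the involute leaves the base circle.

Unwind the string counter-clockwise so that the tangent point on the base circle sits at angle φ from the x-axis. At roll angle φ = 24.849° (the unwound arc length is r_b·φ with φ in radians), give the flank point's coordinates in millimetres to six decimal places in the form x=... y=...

pitch radius r_p = m·N/2 = 2.689·68/2 = 91.426000
base radius r_b = r_p·cos α = 91.426000·cos 20.362° = 85.713060
roll angle φ = 24.849° = 0.43369687 rad
x = r_b·(cos φ + φ·sin φ) = 85.713060·(0.90741843 + 0.43369687·0.42022827) = 93.398960
y = r_b·(sin φ − φ·cos φ) = 85.713060·(0.42022827 − 0.43369687·0.90741843) = 2.287145

x=93.398960 y=2.287145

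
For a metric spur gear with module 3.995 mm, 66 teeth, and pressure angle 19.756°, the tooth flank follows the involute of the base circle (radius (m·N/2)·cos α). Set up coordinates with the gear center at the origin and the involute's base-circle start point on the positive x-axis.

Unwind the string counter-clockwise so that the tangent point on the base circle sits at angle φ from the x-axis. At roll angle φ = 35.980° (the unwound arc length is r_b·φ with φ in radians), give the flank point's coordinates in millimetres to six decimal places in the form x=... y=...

x=146.180022 y=9.843640

pitch radius r_p = m·N/2 = 3.995·66/2 = 131.835000
base radius r_b = r_p·cos α = 131.835000·cos 19.756° = 124.075274
roll angle φ = 35.980° = 0.62796946 rad
x = r_b·(cos φ + φ·sin φ) = 124.075274·(0.80922212 + 0.62796946·0.58750282) = 146.180022
y = r_b·(sin φ − φ·cos φ) = 124.075274·(0.58750282 − 0.62796946·0.80922212) = 9.843640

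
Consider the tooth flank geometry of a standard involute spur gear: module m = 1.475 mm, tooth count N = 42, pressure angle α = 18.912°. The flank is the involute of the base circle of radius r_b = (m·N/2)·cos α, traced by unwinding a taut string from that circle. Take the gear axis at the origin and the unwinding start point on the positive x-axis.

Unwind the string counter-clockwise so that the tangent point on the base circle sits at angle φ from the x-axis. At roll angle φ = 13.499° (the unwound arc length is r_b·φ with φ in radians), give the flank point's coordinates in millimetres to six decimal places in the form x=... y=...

x=30.104918 y=0.127032

pitch radius r_p = m·N/2 = 1.475·42/2 = 30.975000
base radius r_b = r_p·cos α = 30.975000·cos 18.912° = 29.302892
roll angle φ = 13.499° = 0.23560200 rad
x = r_b·(cos φ + φ·sin φ) = 29.302892·(0.97237399 + 0.23560200·0.23342839) = 30.104918
y = r_b·(sin φ − φ·cos φ) = 29.302892·(0.23342839 − 0.23560200·0.97237399) = 0.127032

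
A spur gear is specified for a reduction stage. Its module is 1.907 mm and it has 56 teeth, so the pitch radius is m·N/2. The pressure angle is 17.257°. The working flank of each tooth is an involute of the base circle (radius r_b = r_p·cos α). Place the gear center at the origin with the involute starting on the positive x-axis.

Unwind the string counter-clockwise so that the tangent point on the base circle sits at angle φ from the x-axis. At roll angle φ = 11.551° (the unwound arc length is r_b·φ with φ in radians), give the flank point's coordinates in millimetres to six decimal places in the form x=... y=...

x=52.018064 y=0.138710

pitch radius r_p = m·N/2 = 1.907·56/2 = 53.396000
base radius r_b = r_p·cos α = 53.396000·cos 17.257° = 50.992310
roll angle φ = 11.551° = 0.20160298 rad
x = r_b·(cos φ + φ·sin φ) = 50.992310·(0.97974686 + 0.20160298·0.20024010) = 52.018064
y = r_b·(sin φ − φ·cos φ) = 50.992310·(0.20024010 − 0.20160298·0.97974686) = 0.138710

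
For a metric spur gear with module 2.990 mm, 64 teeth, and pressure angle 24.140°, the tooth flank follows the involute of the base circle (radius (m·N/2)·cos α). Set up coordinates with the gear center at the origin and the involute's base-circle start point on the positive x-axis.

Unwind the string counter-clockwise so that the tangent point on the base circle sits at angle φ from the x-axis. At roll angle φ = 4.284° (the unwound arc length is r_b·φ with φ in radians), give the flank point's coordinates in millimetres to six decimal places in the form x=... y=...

pitch radius r_p = m·N/2 = 2.990·64/2 = 95.680000
base radius r_b = r_p·cos α = 95.680000·cos 24.140° = 87.312677
roll angle φ = 4.284° = 0.07476991 rad
x = r_b·(cos φ + φ·sin φ) = 87.312677·(0.99720603 + 0.07476991·0.07470026) = 87.556399
y = r_b·(sin φ − φ·cos φ) = 87.312677·(0.07470026 − 0.07476991·0.99720603) = 0.012159

x=87.556399 y=0.012159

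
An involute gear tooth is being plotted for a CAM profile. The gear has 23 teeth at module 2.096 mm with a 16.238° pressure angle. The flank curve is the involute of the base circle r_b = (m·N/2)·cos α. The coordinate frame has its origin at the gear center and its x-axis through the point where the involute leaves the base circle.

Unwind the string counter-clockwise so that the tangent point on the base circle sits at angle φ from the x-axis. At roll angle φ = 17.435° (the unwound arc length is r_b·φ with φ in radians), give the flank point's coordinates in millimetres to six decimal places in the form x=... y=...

x=24.189243 y=0.215357

pitch radius r_p = m·N/2 = 2.096·23/2 = 24.104000
base radius r_b = r_p·cos α = 24.104000·cos 16.238° = 23.142454
roll angle φ = 17.435° = 0.30429816 rad
x = r_b·(cos φ + φ·sin φ) = 23.142454·(0.95405748 + 0.30429816·0.29962365) = 24.189243
y = r_b·(sin φ − φ·cos φ) = 23.142454·(0.29962365 − 0.30429816·0.95405748) = 0.215357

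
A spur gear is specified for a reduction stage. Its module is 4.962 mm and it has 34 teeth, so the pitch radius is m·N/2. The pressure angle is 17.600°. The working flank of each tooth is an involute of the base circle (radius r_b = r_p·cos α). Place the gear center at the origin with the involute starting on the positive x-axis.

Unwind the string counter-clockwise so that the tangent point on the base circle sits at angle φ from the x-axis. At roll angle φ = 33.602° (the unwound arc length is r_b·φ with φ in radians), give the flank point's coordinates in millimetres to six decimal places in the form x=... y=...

x=93.066412 y=5.222523

pitch radius r_p = m·N/2 = 4.962·34/2 = 84.354000
base radius r_b = r_p·cos α = 84.354000·cos 17.600° = 80.405446
roll angle φ = 33.602° = 0.58646554 rad
x = r_b·(cos φ + φ·sin φ) = 80.405446·(0.83290192 + 0.58646554·0.55342062) = 93.066412
y = r_b·(sin φ − φ·cos φ) = 80.405446·(0.55342062 − 0.58646554·0.83290192) = 5.222523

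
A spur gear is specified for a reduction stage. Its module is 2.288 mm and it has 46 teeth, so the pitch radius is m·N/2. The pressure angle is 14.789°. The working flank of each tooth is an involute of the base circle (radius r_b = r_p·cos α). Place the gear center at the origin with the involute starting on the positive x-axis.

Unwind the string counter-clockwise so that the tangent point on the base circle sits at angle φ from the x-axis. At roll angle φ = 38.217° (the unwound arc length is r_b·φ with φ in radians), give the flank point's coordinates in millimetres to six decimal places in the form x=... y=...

pitch radius r_p = m·N/2 = 2.288·46/2 = 52.624000
base radius r_b = r_p·cos α = 52.624000·cos 14.789° = 50.880694
roll angle φ = 38.217° = 0.66701248 rad
x = r_b·(cos φ + φ·sin φ) = 50.880694·(0.78567337 + 0.66701248·0.61864154) = 60.971099
y = r_b·(sin φ − φ·cos φ) = 50.880694·(0.61864154 − 0.66701248·0.78567337) = 4.812682

x=60.971099 y=4.812682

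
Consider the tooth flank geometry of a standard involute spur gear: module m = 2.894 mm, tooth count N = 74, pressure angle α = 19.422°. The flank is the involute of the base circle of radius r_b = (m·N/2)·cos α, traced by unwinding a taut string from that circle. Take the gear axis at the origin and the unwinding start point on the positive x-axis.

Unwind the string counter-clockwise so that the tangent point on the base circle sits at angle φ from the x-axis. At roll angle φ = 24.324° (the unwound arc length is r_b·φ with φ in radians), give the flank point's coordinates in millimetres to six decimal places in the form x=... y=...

x=109.678979 y=2.529438

pitch radius r_p = m·N/2 = 2.894·74/2 = 107.078000
base radius r_b = r_p·cos α = 107.078000·cos 19.422° = 100.984732
roll angle φ = 24.324° = 0.42453389 rad
x = r_b·(cos φ + φ·sin φ) = 100.984732·(0.91123082 + 0.42453389·0.41189609) = 109.678979
y = r_b·(sin φ − φ·cos φ) = 100.984732·(0.41189609 − 0.42453389·0.91123082) = 2.529438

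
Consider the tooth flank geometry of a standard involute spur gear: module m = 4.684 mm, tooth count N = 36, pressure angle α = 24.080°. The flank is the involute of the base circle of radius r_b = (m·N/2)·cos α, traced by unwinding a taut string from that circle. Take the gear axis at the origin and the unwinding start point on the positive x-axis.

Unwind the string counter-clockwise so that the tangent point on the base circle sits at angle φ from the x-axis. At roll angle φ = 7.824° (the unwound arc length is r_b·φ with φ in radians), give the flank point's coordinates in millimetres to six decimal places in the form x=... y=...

pitch radius r_p = m·N/2 = 4.684·36/2 = 84.312000
base radius r_b = r_p·cos α = 84.312000·cos 24.080° = 76.974888
roll angle φ = 7.824° = 0.13655456 rad
x = r_b·(cos φ + φ·sin φ) = 76.974888·(0.99069091 + 0.13655456·0.13613056) = 77.689227
y = r_b·(sin φ − φ·cos φ) = 76.974888·(0.13613056 − 0.13655456·0.99069091) = 0.065213

x=77.689227 y=0.065213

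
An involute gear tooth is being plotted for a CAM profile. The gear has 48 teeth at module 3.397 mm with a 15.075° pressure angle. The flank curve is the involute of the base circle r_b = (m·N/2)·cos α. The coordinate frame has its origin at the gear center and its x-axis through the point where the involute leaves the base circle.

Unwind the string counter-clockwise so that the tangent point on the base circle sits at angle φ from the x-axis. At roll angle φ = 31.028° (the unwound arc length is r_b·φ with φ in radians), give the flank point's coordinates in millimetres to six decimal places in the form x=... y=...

x=89.432989 y=4.046502

pitch radius r_p = m·N/2 = 3.397·48/2 = 81.528000
base radius r_b = r_p·cos α = 81.528000·cos 15.075° = 78.722312
roll angle φ = 31.028° = 0.54154076 rad
x = r_b·(cos φ + φ·sin φ) = 78.722312·(0.85691550 + 0.54154076·0.51545690) = 89.432989
y = r_b·(sin φ − φ·cos φ) = 78.722312·(0.51545690 − 0.54154076·0.85691550) = 4.046502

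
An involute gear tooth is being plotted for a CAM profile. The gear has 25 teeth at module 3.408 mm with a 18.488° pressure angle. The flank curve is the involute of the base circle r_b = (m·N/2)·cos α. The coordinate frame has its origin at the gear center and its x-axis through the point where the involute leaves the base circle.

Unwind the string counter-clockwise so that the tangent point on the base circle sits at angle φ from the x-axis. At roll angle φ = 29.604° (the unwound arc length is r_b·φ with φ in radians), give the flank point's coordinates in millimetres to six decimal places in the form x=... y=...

x=45.439688 y=1.808506

pitch radius r_p = m·N/2 = 3.408·25/2 = 42.600000
base radius r_b = r_p·cos α = 42.600000·cos 18.488° = 40.401418
roll angle φ = 29.604° = 0.51668727 rad
x = r_b·(cos φ + φ·sin φ) = 40.401418·(0.86946044 + 0.51668727·0.49400257) = 45.439688
y = r_b·(sin φ − φ·cos φ) = 40.401418·(0.49400257 − 0.51668727·0.86946044) = 1.808506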